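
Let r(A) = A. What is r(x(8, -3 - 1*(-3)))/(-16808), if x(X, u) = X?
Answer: -1/2101 ≈ -0.00047596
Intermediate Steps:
r(x(8, -3 - 1*(-3)))/(-16808) = 8/(-16808) = 8*(-1/16808) = -1/2101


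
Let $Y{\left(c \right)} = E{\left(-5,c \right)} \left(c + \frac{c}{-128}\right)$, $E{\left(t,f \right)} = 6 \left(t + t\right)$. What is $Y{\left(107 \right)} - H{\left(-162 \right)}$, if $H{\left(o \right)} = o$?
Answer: $- \frac{198651}{32} \approx -6207.8$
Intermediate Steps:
$E{\left(t,f \right)} = 12 t$ ($E{\left(t,f \right)} = 6 \cdot 2 t = 12 t$)
$Y{\left(c \right)} = - \frac{1905 c}{32}$ ($Y{\left(c \right)} = 12 \left(-5\right) \left(c + \frac{c}{-128}\right) = - 60 \left(c + c \left(- \frac{1}{128}\right)\right) = - 60 \left(c - \frac{c}{128}\right) = - 60 \frac{127 c}{128} = - \frac{1905 c}{32}$)
$Y{\left(107 \right)} - H{\left(-162 \right)} = \left(- \frac{1905}{32}\right) 107 - -162 = - \frac{203835}{32} + 162 = - \frac{198651}{32}$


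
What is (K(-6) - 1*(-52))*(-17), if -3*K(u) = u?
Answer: -918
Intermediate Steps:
K(u) = -u/3
(K(-6) - 1*(-52))*(-17) = (-1/3*(-6) - 1*(-52))*(-17) = (2 + 52)*(-17) = 54*(-17) = -918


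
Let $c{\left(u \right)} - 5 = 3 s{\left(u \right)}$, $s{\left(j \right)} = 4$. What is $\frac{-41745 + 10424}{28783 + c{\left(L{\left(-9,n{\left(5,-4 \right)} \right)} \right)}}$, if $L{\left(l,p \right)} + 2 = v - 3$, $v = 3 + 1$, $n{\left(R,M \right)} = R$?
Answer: $- \frac{31321}{28800} \approx -1.0875$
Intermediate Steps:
$v = 4$
$L{\left(l,p \right)} = -1$ ($L{\left(l,p \right)} = -2 + \left(4 - 3\right) = -2 + 1 = -1$)
$c{\left(u \right)} = 17$ ($c{\left(u \right)} = 5 + 3 \cdot 4 = 5 + 12 = 17$)
$\frac{-41745 + 10424}{28783 + c{\left(L{\left(-9,n{\left(5,-4 \right)} \right)} \right)}} = \frac{-41745 + 10424}{28783 + 17} = - \frac{31321}{28800}$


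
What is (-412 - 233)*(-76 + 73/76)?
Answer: 3678435/76 ≈ 48400.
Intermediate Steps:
(-412 - 233)*(-76 + 73/76) = -645*(-76 + 73*(1/76)) = -645*(-76 + 73/76) = -645*(-5703/76) = 3678435/76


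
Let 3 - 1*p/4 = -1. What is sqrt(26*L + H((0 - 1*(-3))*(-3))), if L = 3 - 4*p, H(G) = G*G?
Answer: I*sqrt(1505) ≈ 38.794*I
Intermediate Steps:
p = 16 (p = 12 - 4*(-1) = 12 + 4 = 16)
H(G) = G**2
L = -61 (L = 3 - 4*16 = 3 - 64 = -61)
sqrt(26*L + H((0 - 1*(-3))*(-3))) = sqrt(26*(-61) + ((0 - 1*(-3))*(-3))**2) = sqrt(-1586 + ((0 + 3)*(-3))**2) = sqrt(-1586 + (3*(-3))**2) = sqrt(-1586 + (-9)**2) = sqrt(-1586 + 81) = sqrt(-1505) = I*sqrt(1505)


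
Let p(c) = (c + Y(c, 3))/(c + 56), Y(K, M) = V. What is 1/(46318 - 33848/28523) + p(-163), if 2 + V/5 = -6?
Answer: 268185228559/141357107862 ≈ 1.8972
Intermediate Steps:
V = -40 (V = -10 + 5*(-6) = -10 - 30 = -40)
Y(K, M) = -40
p(c) = (-40 + c)/(56 + c) (p(c) = (c - 40)/(c + 56) = (-40 + c)/(56 + c))
1/(46318 - 33848/28523) + p(-163) = 1/(46318 - 33848/28523) + (-40 - 163)/(56 - 163) = 1/(46318 - 33848*1/28523) - 203/(-107) = 1/(46318 - 33848/28523) - 1/107*(-203) = 1/(1321094466/28523) + 203/107 = 28523/1321094466 + 203/107 = 268185228559/141357107862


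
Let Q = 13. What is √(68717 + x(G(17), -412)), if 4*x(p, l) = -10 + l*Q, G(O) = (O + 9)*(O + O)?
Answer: √269502/2 ≈ 259.57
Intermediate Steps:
G(O) = 2*O*(9 + O) (G(O) = (9 + O)*(2*O) = 2*O*(9 + O))
x(p, l) = -5/2 + 13*l/4 (x(p, l) = (-10 + l*13)/4 = (-10 + 13*l)/4 = -5/2 + 13*l/4)
√(68717 + x(G(17), -412)) = √(68717 + (-5/2 + (13/4)*(-412))) = √(68717 + (-5/2 - 1339)) = √(68717 - 2683/2) = √(134751/2) = √269502/2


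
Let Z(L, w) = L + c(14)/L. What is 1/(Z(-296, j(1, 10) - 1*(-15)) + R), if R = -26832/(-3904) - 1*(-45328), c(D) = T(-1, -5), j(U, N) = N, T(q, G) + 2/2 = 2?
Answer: 18056/813221829 ≈ 2.2203e-5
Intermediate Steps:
T(q, G) = 1 (T(q, G) = -1 + 2 = 1)
c(D) = 1
R = 11061709/244 (R = -26832*(-1/3904) + 45328 = 1677/244 + 45328 = 11061709/244 ≈ 45335.)
Z(L, w) = L + 1/L
1/(Z(-296, j(1, 10) - 1*(-15)) + R) = 1/((-296 + 1/(-296)) + 11061709/244) = 1/((-296 - 1/296) + 11061709/244) = 1/(-87617/296 + 11061709/244) = 1/(813221829/18056) = 18056/813221829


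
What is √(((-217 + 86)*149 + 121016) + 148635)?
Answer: 2*√62533 ≈ 500.13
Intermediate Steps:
√(((-217 + 86)*149 + 121016) + 148635) = √((-131*149 + 121016) + 148635) = √((-19519 + 121016) + 148635) = √(101497 + 148635) = √250132 = 2*√62533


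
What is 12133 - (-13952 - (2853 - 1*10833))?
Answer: 18105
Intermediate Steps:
12133 - (-13952 - (2853 - 1*10833)) = 12133 - (-13952 - (2853 - 10833)) = 12133 - (-13952 - 1*(-7980)) = 12133 - (-13952 + 7980) = 12133 - 1*(-5972) = 12133 + 5972 = 18105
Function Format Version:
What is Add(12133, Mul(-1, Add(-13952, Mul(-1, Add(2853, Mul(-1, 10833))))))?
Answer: 18105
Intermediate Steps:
Add(12133, Mul(-1, Add(-13952, Mul(-1, Add(2853, Mul(-1, 10833)))))) = Add(12133, Mul(-1, Add(-13952, Mul(-1, Add(2853, -10833))))) = Add(12133, Mul(-1, Add(-13952, Mul(-1, -7980)))) = Add(12133, Mul(-1, Add(-13952, 7980))) = Add(12133, Mul(-1, -5972)) = Add(12133, 5972) = 18105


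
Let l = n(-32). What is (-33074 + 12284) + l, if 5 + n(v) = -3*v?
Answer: -20699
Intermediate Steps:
n(v) = -5 - 3*v
l = 91 (l = -5 - 3*(-32) = -5 + 96 = 91)
(-33074 + 12284) + l = (-33074 + 12284) + 91 = -20790 + 91 = -20699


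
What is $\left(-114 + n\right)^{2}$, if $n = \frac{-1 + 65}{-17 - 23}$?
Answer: $\frac{334084}{25} \approx 13363.0$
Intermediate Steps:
$n = - \frac{8}{5}$ ($n = \frac{64}{-40} = 64 \left(- \frac{1}{40}\right) = - \frac{8}{5} \approx -1.6$)
$\left(-114 + n\right)^{2} = \left(-114 - \frac{8}{5}\right)^{2} = \left(- \frac{578}{5}\right)^{2} = \frac{334084}{25}$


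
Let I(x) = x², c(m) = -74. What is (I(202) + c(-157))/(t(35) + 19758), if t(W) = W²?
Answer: 40730/20983 ≈ 1.9411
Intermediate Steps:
(I(202) + c(-157))/(t(35) + 19758) = (202² - 74)/(35² + 19758) = (40804 - 74)/(1225 + 19758) = 40730/20983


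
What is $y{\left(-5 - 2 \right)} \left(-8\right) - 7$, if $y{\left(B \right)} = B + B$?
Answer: $105$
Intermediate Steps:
$y{\left(B \right)} = 2 B$
$y{\left(-5 - 2 \right)} \left(-8\right) - 7 = 2 \left(-5 - 2\right) \left(-8\right) - 7 = 2 \left(-7\right) \left(-8\right) - 7 = \left(-14\right) \left(-8\right) - 7 = 112 - 7 = 105$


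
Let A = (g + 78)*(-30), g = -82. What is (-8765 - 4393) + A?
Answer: -13038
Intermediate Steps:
A = 120 (A = (-82 + 78)*(-30) = -4*(-30) = 120)
(-8765 - 4393) + A = (-8765 - 4393) + 120 = -13158 + 120 = -13038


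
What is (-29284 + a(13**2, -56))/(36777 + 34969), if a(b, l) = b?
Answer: -29115/71746 ≈ -0.40581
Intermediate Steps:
(-29284 + a(13**2, -56))/(36777 + 34969) = (-29284 + 13**2)/(36777 + 34969) = (-29284 + 169)/71746 = -29115*1/71746 = -29115/71746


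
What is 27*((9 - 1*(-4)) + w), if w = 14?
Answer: 729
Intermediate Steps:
27*((9 - 1*(-4)) + w) = 27*((9 - 1*(-4)) + 14) = 27*((9 + 4) + 14) = 27*(13 + 14) = 27*27 = 729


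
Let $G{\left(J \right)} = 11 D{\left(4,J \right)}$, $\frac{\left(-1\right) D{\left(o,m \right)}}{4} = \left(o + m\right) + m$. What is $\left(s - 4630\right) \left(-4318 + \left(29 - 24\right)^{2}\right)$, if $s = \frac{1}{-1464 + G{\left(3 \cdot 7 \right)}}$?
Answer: $\frac{69329550213}{3488} \approx 1.9877 \cdot 10^{7}$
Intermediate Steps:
$D{\left(o,m \right)} = - 8 m - 4 o$ ($D{\left(o,m \right)} = - 4 \left(\left(o + m\right) + m\right) = - 4 \left(\left(m + o\right) + m\right) = - 4 \left(o + 2 m\right) = - 8 m - 4 o$)
$G{\left(J \right)} = -176 - 88 J$ ($G{\left(J \right)} = 11 \left(- 8 J - 16\right) = 11 \left(-16 - 8 J\right) = -176 - 88 J$)
$s = - \frac{1}{3488}$ ($s = \frac{1}{-1464 - \left(176 + 88 \cdot 3 \cdot 7\right)} = \frac{1}{-1464 - 2024} = \frac{1}{-3488} = - \frac{1}{3488} \approx -0.0002867$)
$\left(s - 4630\right) \left(-4318 + \left(29 - 24\right)^{2}\right) = \left(- \frac{1}{3488} - 4630\right) \left(-4318 + \left(29 - 24\right)^{2}\right) = - \frac{16149441 \left(-4318 + 5^{2}\right)}{3488} = - \frac{16149441 \left(-4318 + 25\right)}{3488} = \left(- \frac{16149441}{3488}\right) \left(-4293\right) = \frac{69329550213}{3488}$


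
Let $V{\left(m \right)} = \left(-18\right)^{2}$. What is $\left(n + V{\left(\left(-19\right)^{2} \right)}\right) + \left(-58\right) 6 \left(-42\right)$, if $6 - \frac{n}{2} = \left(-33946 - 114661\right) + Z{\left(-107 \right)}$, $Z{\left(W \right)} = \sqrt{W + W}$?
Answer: $312166 - 2 i \sqrt{214} \approx 3.1217 \cdot 10^{5} - 29.257 i$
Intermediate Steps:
$Z{\left(W \right)} = \sqrt{2} \sqrt{W}$ ($Z{\left(W \right)} = \sqrt{2 W} = \sqrt{2} \sqrt{W}$)
$n = 297226 - 2 i \sqrt{214}$ ($n = 12 - 2 \left(\left(-33946 - 114661\right) + \sqrt{2} \sqrt{-107}\right) = 12 - 2 \left(-148607 + \sqrt{2} i \sqrt{107}\right) = 12 - 2 \left(-148607 + i \sqrt{214}\right) = 12 + \left(297214 - 2 i \sqrt{214}\right) = 297226 - 2 i \sqrt{214} \approx 2.9723 \cdot 10^{5} - 29.257 i$)
$V{\left(m \right)} = 324$
$\left(n + V{\left(\left(-19\right)^{2} \right)}\right) + \left(-58\right) 6 \left(-42\right) = \left(\left(297226 - 2 i \sqrt{214}\right) + 324\right) + \left(-58\right) 6 \left(-42\right) = \left(297550 - 2 i \sqrt{214}\right) - -14616 = \left(297550 - 2 i \sqrt{214}\right) + 14616 = 312166 - 2 i \sqrt{214}$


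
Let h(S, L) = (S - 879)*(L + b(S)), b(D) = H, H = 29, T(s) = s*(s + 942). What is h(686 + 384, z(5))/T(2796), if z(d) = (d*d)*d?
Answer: 2101/746532 ≈ 0.0028143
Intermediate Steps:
T(s) = s*(942 + s)
b(D) = 29
z(d) = d**3 (z(d) = d**2*d = d**3)
h(S, L) = (-879 + S)*(29 + L) (h(S, L) = (S - 879)*(L + 29) = (-879 + S)*(29 + L))
h(686 + 384, z(5))/T(2796) = (-25491 - 879*5**3 + 29*(686 + 384) + 5**3*(686 + 384))/((2796*(942 + 2796))) = (-25491 - 879*125 + 29*1070 + 125*1070)/((2796*3738)) = (-25491 - 109875 + 31030 + 133750)/10451448 = 29414*(1/10451448) = 2101/746532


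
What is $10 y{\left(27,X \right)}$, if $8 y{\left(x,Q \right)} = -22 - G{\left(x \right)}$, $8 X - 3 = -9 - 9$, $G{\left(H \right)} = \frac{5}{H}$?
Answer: $- \frac{2995}{108} \approx -27.731$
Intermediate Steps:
$X = - \frac{15}{8}$ ($X = \frac{3}{8} + \frac{-9 - 9}{8} = \frac{3}{8} + \frac{1}{8} \left(-18\right) = \frac{3}{8} - \frac{9}{4} = - \frac{15}{8} \approx -1.875$)
$y{\left(x,Q \right)} = - \frac{11}{4} - \frac{5}{8 x}$ ($y{\left(x,Q \right)} = \frac{-22 - \frac{5}{x}}{8} = - \frac{11}{4} - \frac{5}{8 x}$)
$10 y{\left(27,X \right)} = 10 \frac{-5 - 594}{8 \cdot 27} = 10 \cdot \frac{1}{8} \cdot \frac{1}{27} \left(-5 - 594\right) = 10 \cdot \frac{1}{8} \cdot \frac{1}{27} \left(-599\right) = 10 \left(- \frac{599}{216}\right) = - \frac{2995}{108}$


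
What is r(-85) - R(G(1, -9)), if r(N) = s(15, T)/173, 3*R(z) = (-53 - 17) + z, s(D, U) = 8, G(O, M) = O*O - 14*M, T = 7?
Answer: -3279/173 ≈ -18.954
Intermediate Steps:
G(O, M) = O² - 14*M
R(z) = -70/3 + z/3 (R(z) = ((-53 - 17) + z)/3 = (-70 + z)/3 = -70/3 + z/3)
r(N) = 8/173
r(-85) - R(G(1, -9)) = 8/173 - (-70/3 + (1² - 14*(-9))/3) = 8/173 - (-70/3 + (1 + 126)/3) = 8/173 - (-70/3 + (⅓)*127) = 8/173 - (-70/3 + 127/3) = 8/173 - 1*19 = 8/173 - 19 = -3279/173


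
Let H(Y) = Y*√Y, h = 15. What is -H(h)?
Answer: -15*√15 ≈ -58.095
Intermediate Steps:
H(Y) = Y^(3/2)
-H(h) = -15^(3/2) = -15*√15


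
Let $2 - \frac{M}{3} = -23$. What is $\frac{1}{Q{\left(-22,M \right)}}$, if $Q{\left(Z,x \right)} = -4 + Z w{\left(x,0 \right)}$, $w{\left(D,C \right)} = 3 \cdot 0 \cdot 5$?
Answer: $- \frac{1}{4} \approx -0.25$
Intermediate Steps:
$M = 75$ ($M = 6 - -69 = 6 + 69 = 75$)
$w{\left(D,C \right)} = 0$ ($w{\left(D,C \right)} = 0 \cdot 5 = 0$)
$Q{\left(Z,x \right)} = -4$ ($Q{\left(Z,x \right)} = -4 + Z 0 = -4 + 0 = -4$)
$\frac{1}{Q{\left(-22,M \right)}} = \frac{1}{-4} = - \frac{1}{4}$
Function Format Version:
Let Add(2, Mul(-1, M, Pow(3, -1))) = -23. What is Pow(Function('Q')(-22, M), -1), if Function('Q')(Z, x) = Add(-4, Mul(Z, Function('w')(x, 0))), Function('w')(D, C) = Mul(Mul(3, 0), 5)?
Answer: Rational(-1, 4) ≈ -0.25000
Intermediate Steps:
M = 75 (M = Add(6, Mul(-3, -23)) = Add(6, 69) = 75)
Function('w')(D, C) = 0 (Function('w')(D, C) = Mul(0, 5) = 0)
Function('Q')(Z, x) = -4 (Function('Q')(Z, x) = Add(-4, Mul(Z, 0)) = Add(-4, 0) = -4)
Pow(Function('Q')(-22, M), -1) = Pow(-4, -1) = Rational(-1, 4)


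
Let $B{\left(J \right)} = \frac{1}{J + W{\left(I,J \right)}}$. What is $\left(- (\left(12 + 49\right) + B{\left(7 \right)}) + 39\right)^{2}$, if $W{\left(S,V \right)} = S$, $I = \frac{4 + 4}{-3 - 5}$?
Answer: $\frac{17689}{36} \approx 491.36$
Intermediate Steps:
$I = -1$ ($I = \frac{8}{-8} = 8 \left(- \frac{1}{8}\right) = -1$)
$B{\left(J \right)} = \frac{1}{-1 + J}$ ($B{\left(J \right)} = \frac{1}{J - 1} = \frac{1}{-1 + J}$)
$\left(- (\left(12 + 49\right) + B{\left(7 \right)}) + 39\right)^{2} = \left(- (\left(12 + 49\right) + \frac{1}{-1 + 7}) + 39\right)^{2} = \left(- (61 + \frac{1}{6}) + 39\right)^{2} = \left(\left(-1\right) \frac{367}{6} + 39\right)^{2} = \left(- \frac{367}{6} + 39\right)^{2} = \left(- \frac{133}{6}\right)^{2} = \frac{17689}{36}$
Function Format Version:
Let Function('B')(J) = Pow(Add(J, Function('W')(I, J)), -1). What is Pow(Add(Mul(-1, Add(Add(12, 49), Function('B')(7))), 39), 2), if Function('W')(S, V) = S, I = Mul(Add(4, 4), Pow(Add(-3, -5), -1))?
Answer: Rational(17689, 36) ≈ 491.36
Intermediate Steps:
I = -1 (I = Mul(8, Pow(-8, -1)) = Mul(8, Rational(-1, 8)) = -1)
Function('B')(J) = Pow(Add(-1, J), -1) (Function('B')(J) = Pow(Add(J, -1), -1) = Pow(Add(-1, J), -1))
Pow(Add(Mul(-1, Add(Add(12, 49), Function('B')(7))), 39), 2) = Pow(Add(Mul(-1, Add(Add(12, 49), Pow(Add(-1, 7), -1))), 39), 2) = Pow(Add(Mul(-1, Add(61, Pow(6, -1))), 39), 2) = Pow(Add(Mul(-1, Add(61, Rational(1, 6))), 39), 2) = Pow(Add(Mul(-1, Rational(367, 6)), 39), 2) = Pow(Add(Rational(-367, 6), 39), 2) = Pow(Rational(-133, 6), 2) = Rational(17689, 36)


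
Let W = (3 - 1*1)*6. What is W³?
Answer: 1728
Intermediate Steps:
W = 12 (W = (3 - 1)*6 = 2*6 = 12)
W³ = 12³ = 1728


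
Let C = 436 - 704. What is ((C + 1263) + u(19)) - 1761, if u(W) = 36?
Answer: -730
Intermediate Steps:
C = -268
((C + 1263) + u(19)) - 1761 = ((-268 + 1263) + 36) - 1761 = (995 + 36) - 1761 = 1031 - 1761 = -730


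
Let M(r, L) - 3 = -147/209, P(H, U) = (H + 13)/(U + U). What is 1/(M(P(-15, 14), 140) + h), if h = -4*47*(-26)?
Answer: 209/1022072 ≈ 0.00020449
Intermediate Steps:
P(H, U) = (13 + H)/(2*U) (P(H, U) = (13 + H)/((2*U)) = (13 + H)*(1/(2*U)) = (13 + H)/(2*U))
M(r, L) = 480/209 (M(r, L) = 3 - 147/209 = 480/209)
h = 4888 (h = -188*(-26) = 4888)
1/(M(P(-15, 14), 140) + h) = 1/(480/209 + 4888) = 1/(1022072/209) = 209/1022072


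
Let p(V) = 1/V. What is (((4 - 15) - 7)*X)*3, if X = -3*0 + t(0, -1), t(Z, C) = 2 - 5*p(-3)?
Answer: -198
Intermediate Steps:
t(Z, C) = 11/3 (t(Z, C) = 2 - 5/(-3) = 2 - 5*(-1/3) = 2 + 5/3 = 11/3)
X = 11/3 (X = -3*0 + 11/3 = 0 + 11/3 = 11/3 ≈ 3.6667)
(((4 - 15) - 7)*X)*3 = (((4 - 15) - 7)*(11/3))*3 = ((-11 - 7)*(11/3))*3 = -18*11/3*3 = -66*3 = -198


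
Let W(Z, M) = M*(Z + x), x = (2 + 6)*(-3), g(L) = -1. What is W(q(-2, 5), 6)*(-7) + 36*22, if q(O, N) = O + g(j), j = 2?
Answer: 1926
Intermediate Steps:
q(O, N) = -1 + O (q(O, N) = O - 1 = -1 + O)
x = -24 (x = 8*(-3) = -24)
W(Z, M) = M*(-24 + Z) (W(Z, M) = M*(Z - 24) = M*(-24 + Z))
W(q(-2, 5), 6)*(-7) + 36*22 = (6*(-24 + (-1 - 2)))*(-7) + 36*22 = (6*(-24 - 3))*(-7) + 792 = (6*(-27))*(-7) + 792 = -162*(-7) + 792 = 1134 + 792 = 1926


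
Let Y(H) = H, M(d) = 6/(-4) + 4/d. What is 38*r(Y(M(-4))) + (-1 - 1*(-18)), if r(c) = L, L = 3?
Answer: 131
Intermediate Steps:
M(d) = -3/2 + 4/d (M(d) = 6*(-1/4) + 4/d = -3/2 + 4/d)
r(c) = 3
38*r(Y(M(-4))) + (-1 - 1*(-18)) = 38*3 + (-1 - 1*(-18)) = 114 + (-1 + 18) = 114 + 17 = 131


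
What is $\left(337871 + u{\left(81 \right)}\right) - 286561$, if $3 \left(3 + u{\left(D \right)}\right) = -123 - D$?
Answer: $51239$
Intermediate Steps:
$u{\left(D \right)} = -44 - \frac{D}{3}$ ($u{\left(D \right)} = -3 + \frac{-123 - D}{3} = -3 - \left(41 + \frac{D}{3}\right) = -44 - \frac{D}{3}$)
$\left(337871 + u{\left(81 \right)}\right) - 286561 = \left(337871 - 71\right) - 286561 = 337800 - 286561 = 51239$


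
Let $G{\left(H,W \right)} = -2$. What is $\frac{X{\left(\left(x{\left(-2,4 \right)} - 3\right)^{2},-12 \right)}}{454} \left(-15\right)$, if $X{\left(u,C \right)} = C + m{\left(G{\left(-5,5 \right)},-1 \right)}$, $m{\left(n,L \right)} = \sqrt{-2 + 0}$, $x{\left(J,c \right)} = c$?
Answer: $\frac{90}{227} - \frac{15 i \sqrt{2}}{454} \approx 0.39648 - 0.046725 i$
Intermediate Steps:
$m{\left(n,L \right)} = i \sqrt{2}$ ($m{\left(n,L \right)} = \sqrt{-2} = i \sqrt{2}$)
$X{\left(u,C \right)} = C + i \sqrt{2}$
$\frac{X{\left(\left(x{\left(-2,4 \right)} - 3\right)^{2},-12 \right)}}{454} \left(-15\right) = \frac{-12 + i \sqrt{2}}{454} \left(-15\right) = \left(-12 + i \sqrt{2}\right) \frac{1}{454} \left(-15\right) = \left(- \frac{6}{227} + \frac{i \sqrt{2}}{454}\right) \left(-15\right) = \frac{90}{227} - \frac{15 i \sqrt{2}}{454}$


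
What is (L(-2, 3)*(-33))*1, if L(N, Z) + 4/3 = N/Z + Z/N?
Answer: 231/2 ≈ 115.50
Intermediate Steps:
L(N, Z) = -4/3 + N/Z + Z/N (L(N, Z) = -4/3 + (N/Z + Z/N) = -4/3 + N/Z + Z/N)
(L(-2, 3)*(-33))*1 = ((-4/3 - 2/3 + 3/(-2))*(-33))*1 = ((-4/3 - 2*1/3 + 3*(-1/2))*(-33))*1 = ((-4/3 - 2/3 - 3/2)*(-33))*1 = -7/2*(-33)*1 = (231/2)*1 = 231/2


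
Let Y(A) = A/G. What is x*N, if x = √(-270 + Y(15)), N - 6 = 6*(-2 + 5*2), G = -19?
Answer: 378*I*√1995/19 ≈ 888.61*I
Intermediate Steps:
Y(A) = -A/19 (Y(A) = A/(-19) = A*(-1/19) = -A/19)
N = 54 (N = 6 + 6*(-2 + 5*2) = 6 + 6*(-2 + 10) = 6 + 6*8 = 6 + 48 = 54)
x = 7*I*√1995/19 (x = √(-270 - 1/19*15) = √(-270 - 15/19) = √(-5145/19) = 7*I*√1995/19 ≈ 16.456*I)
x*N = (7*I*√1995/19)*54 = 378*I*√1995/19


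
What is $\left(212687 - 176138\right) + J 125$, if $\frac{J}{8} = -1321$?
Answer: $-1284451$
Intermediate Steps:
$J = -10568$ ($J = 8 \left(-1321\right) = -10568$)
$\left(212687 - 176138\right) + J 125 = \left(212687 - 176138\right) - 1321000 = 36549 - 1321000 = -1284451$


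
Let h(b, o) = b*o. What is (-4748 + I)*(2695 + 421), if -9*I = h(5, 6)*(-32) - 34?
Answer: -130055608/9 ≈ -1.4451e+7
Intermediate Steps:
I = 994/9 (I = -((5*6)*(-32) - 34)/9 = -(30*(-32) - 34)/9 = -(-960 - 34)/9 = -⅑*(-994) = 994/9 ≈ 110.44)
(-4748 + I)*(2695 + 421) = (-4748 + 994/9)*(2695 + 421) = -41738/9*3116 = -130055608/9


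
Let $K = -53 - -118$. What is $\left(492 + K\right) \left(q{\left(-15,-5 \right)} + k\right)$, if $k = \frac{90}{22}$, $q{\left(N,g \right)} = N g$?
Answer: $\frac{484590}{11} \approx 44054.0$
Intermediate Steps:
$k = \frac{45}{11}$ ($k = 90 \cdot \frac{1}{22} = \frac{45}{11} \approx 4.0909$)
$K = 65$ ($K = -53 + 118 = 65$)
$\left(492 + K\right) \left(q{\left(-15,-5 \right)} + k\right) = \left(492 + 65\right) \left(\left(-15\right) \left(-5\right) + \frac{45}{11}\right) = 557 \left(75 + \frac{45}{11}\right) = 557 \cdot \frac{870}{11} = \frac{484590}{11}$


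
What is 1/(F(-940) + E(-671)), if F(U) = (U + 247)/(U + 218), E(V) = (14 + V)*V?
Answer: 722/318292227 ≈ 2.2684e-6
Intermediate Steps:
E(V) = V*(14 + V)
F(U) = (247 + U)/(218 + U)
1/(F(-940) + E(-671)) = 1/((247 - 940)/(218 - 940) - 671*(14 - 671)) = 1/(-693/(-722) - 671*(-657)) = 1/(-1/722*(-693) + 440847) = 1/(693/722 + 440847) = 1/(318292227/722) = 722/318292227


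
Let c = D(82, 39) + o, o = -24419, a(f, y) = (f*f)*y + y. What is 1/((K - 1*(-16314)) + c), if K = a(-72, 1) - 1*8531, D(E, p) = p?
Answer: -1/11412 ≈ -8.7627e-5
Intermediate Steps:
a(f, y) = y + y*f² (a(f, y) = f²*y + y = y*f² + y = y + y*f²)
K = -3346 (K = 1*(1 + (-72)²) - 1*8531 = 1*(1 + 5184) - 8531 = 1*5185 - 8531 = 5185 - 8531 = -3346)
c = -24380 (c = 39 - 24419 = -24380)
1/((K - 1*(-16314)) + c) = 1/((-3346 - 1*(-16314)) - 24380) = 1/((-3346 + 16314) - 24380) = 1/(12968 - 24380) = 1/(-11412) = -1/11412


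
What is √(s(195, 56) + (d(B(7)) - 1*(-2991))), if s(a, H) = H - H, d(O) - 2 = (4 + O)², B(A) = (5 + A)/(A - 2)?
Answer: √75849/5 ≈ 55.081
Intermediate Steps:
B(A) = (5 + A)/(-2 + A)
d(O) = 2 + (4 + O)²
s(a, H) = 0
√(s(195, 56) + (d(B(7)) - 1*(-2991))) = √(0 + ((2 + (4 + (5 + 7)/(-2 + 7))²) - 1*(-2991))) = √(0 + ((2 + (4 + 12/5)²) + 2991)) = √(0 + ((2 + (32/5)²) + 2991)) = √(0 + ((2 + 1024/25) + 2991)) = √(0 + (1074/25 + 2991)) = √(0 + 75849/25) = √(75849/25) = √75849/5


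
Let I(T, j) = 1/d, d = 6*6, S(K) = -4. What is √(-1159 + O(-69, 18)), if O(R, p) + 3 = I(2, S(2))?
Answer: I*√41831/6 ≈ 34.088*I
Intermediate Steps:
d = 36
I(T, j) = 1/36
O(R, p) = -107/36 (O(R, p) = -3 + 1/36 = -107/36)
√(-1159 + O(-69, 18)) = √(-1159 - 107/36) = √(-41831/36) = I*√41831/6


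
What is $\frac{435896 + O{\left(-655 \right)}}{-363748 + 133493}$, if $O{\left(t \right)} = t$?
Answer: $- \frac{435241}{230255} \approx -1.8903$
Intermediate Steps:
$\frac{435896 + O{\left(-655 \right)}}{-363748 + 133493} = \frac{435896 - 655}{-363748 + 133493} = \frac{435241}{-230255} = 435241 \left(- \frac{1}{230255}\right) = - \frac{435241}{230255}$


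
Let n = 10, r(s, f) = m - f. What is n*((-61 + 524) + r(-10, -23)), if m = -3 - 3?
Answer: 4800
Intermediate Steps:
m = -6
r(s, f) = -6 - f
n*((-61 + 524) + r(-10, -23)) = 10*((-61 + 524) + (-6 - 1*(-23))) = 10*(463 + (-6 + 23)) = 10*(463 + 17) = 10*480 = 4800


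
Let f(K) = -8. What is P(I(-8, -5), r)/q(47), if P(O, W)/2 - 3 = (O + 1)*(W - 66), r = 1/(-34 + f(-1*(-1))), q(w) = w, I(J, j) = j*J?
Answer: -113567/987 ≈ -115.06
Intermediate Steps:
I(J, j) = J*j
r = -1/42 (r = 1/(-34 - 8) = 1/(-42) = -1/42 ≈ -0.023810)
P(O, W) = 6 + 2*(1 + O)*(-66 + W) (P(O, W) = 6 + 2*((O + 1)*(W - 66)) = 6 + 2*((1 + O)*(-66 + W)) = 6 + 2*(1 + O)*(-66 + W))
P(I(-8, -5), r)/q(47) = (-126 - (-1056)*(-5) + 2*(-1/42) + 2*(-8*(-5))*(-1/42))/47 = (-126 - 132*40 - 1/21 + 2*40*(-1/42))*(1/47) = (-126 - 5280 - 1/21 - 40/21)*(1/47) = -113567/21*1/47 = -113567/987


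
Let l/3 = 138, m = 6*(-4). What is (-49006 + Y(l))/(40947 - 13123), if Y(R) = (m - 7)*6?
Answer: -6149/3478 ≈ -1.7680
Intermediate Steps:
m = -24
l = 414 (l = 3*138 = 414)
Y(R) = -186 (Y(R) = (-24 - 7)*6 = -31*6 = -186)
(-49006 + Y(l))/(40947 - 13123) = (-49006 - 186)/(40947 - 13123) = -49192/27824 = -49192*1/27824 = -6149/3478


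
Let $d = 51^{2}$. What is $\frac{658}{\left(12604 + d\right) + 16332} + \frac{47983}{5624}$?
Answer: $\frac{32275329}{3773704} \approx 8.5527$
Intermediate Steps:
$d = 2601$
$\frac{658}{\left(12604 + d\right) + 16332} + \frac{47983}{5624} = \frac{658}{\left(12604 + 2601\right) + 16332} + \frac{47983}{5624} = \frac{658}{15205 + 16332} + 47983 \cdot \frac{1}{5624} = \frac{658}{31537} + \frac{47983}{5624} = 658 \cdot \frac{1}{31537} + \frac{47983}{5624} = \frac{14}{671} + \frac{47983}{5624} = \frac{32275329}{3773704}$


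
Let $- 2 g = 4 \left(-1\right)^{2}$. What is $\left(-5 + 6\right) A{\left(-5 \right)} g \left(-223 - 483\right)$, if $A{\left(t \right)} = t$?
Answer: $-7060$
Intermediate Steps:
$g = -2$ ($g = - \frac{4 \left(-1\right)^{2}}{2} = - \frac{4 \cdot 1}{2} = \left(- \frac{1}{2}\right) 4 = -2$)
$\left(-5 + 6\right) A{\left(-5 \right)} g \left(-223 - 483\right) = \left(-5 + 6\right) \left(-5\right) \left(-2\right) \left(-223 - 483\right) = 1 \left(-5\right) \left(-2\right) \left(-706\right) = \left(-5\right) \left(-2\right) \left(-706\right) = 10 \left(-706\right) = -7060$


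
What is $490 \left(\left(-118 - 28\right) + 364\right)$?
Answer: $106820$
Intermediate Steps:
$490 \left(\left(-118 - 28\right) + 364\right) = 490 \left(-146 + 364\right) = 490 \cdot 218 = 106820$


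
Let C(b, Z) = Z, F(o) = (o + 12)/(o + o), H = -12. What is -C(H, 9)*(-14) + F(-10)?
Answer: 1259/10 ≈ 125.90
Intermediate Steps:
F(o) = (12 + o)/(2*o) (F(o) = (12 + o)/((2*o)) = (12 + o)*(1/(2*o)) = (12 + o)/(2*o))
-C(H, 9)*(-14) + F(-10) = -1*9*(-14) + (½)*(12 - 10)/(-10) = -9*(-14) + (½)*(-⅒)*2 = 126 - ⅒ = 1259/10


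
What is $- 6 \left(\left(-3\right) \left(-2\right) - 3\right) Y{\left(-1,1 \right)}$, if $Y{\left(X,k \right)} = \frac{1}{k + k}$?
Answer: $-9$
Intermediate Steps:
$Y{\left(X,k \right)} = \frac{1}{2 k}$
$- 6 \left(\left(-3\right) \left(-2\right) - 3\right) Y{\left(-1,1 \right)} = - 6 \left(\left(-3\right) \left(-2\right) - 3\right) \frac{1}{2 \cdot 1} = - 6 \left(6 - 3\right) \frac{1}{2} \cdot 1 = \left(-6\right) 3 \cdot \frac{1}{2} = \left(-18\right) \frac{1}{2} = -9$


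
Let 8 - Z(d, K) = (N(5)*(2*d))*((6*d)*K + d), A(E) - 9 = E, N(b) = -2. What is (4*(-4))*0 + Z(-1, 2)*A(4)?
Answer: 780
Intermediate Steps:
A(E) = 9 + E
Z(d, K) = 8 + 4*d*(d + 6*K*d) (Z(d, K) = 8 - (-4*d)*((6*d)*K + d) = 8 - (-4*d)*(6*K*d + d) = 8 - (-4*d)*(d + 6*K*d) = 8 - (-4)*d*(d + 6*K*d) = 8 + 4*d*(d + 6*K*d))
(4*(-4))*0 + Z(-1, 2)*A(4) = (4*(-4))*0 + (8 + 4*(-1)² + 24*2*(-1)²)*(9 + 4) = -16*0 + (8 + 4*1 + 24*2*1)*13 = 0 + (8 + 4 + 48)*13 = 0 + 60*13 = 0 + 780 = 780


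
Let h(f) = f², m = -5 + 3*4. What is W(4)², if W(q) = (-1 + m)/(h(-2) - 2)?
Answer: 9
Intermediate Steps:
m = 7 (m = -5 + 12 = 7)
W(q) = 3 (W(q) = (-1 + 7)/((-2)² - 2) = 6/(4 - 2) = 6/2 = 6*(½) = 3)
W(4)² = 3² = 9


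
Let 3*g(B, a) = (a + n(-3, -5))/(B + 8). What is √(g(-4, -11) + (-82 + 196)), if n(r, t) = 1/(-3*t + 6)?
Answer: √199486/42 ≈ 10.634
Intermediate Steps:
n(r, t) = 1/(6 - 3*t)
g(B, a) = (1/21 + a)/(3*(8 + B)) (g(B, a) = ((a - 1/(-6 + 3*(-5)))/(B + 8))/3 = ((a - 1/(-6 - 15))/(8 + B))/3 = ((a - 1/(-21))/(8 + B))/3 = ((a - 1*(-1/21))/(8 + B))/3 = ((a + 1/21)/(8 + B))/3 = ((1/21 + a)/(8 + B))/3 = (1/21 + a)/(3*(8 + B)))
√(g(-4, -11) + (-82 + 196)) = √((1 + 21*(-11))/(63*(8 - 4)) + (-82 + 196)) = √((1/63)*(1 - 231)/4 + 114) = √((1/63)*(¼)*(-230) + 114) = √(-115/126 + 114) = √(14249/126) = √199486/42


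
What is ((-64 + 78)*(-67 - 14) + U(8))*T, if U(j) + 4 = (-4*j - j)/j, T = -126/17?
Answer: 144018/17 ≈ 8471.6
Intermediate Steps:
T = -126/17 (T = -126*1/17 = -126/17 ≈ -7.4118)
U(j) = -9 (U(j) = -4 + (-4*j - j)/j = -4 + (-5*j)/j = -4 - 5 = -9)
((-64 + 78)*(-67 - 14) + U(8))*T = ((-64 + 78)*(-67 - 14) - 9)*(-126/17) = (14*(-81) - 9)*(-126/17) = (-1134 - 9)*(-126/17) = -1143*(-126/17) = 144018/17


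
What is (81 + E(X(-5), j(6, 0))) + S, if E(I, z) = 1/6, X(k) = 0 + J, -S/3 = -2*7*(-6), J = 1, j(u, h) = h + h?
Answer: -1025/6 ≈ -170.83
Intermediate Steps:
j(u, h) = 2*h
S = -252 (S = -3*(-2*7)*(-6) = -(-42)*(-6) = -3*84 = -252)
X(k) = 1 (X(k) = 0 + 1 = 1)
E(I, z) = ⅙
(81 + E(X(-5), j(6, 0))) + S = (81 + ⅙) - 252 = 487/6 - 252 = -1025/6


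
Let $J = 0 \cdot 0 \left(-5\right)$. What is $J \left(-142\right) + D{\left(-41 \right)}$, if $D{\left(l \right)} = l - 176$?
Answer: $-217$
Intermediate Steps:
$D{\left(l \right)} = -176 + l$
$J = 0$ ($J = 0 \left(-5\right) = 0$)
$J \left(-142\right) + D{\left(-41 \right)} = 0 \left(-142\right) - 217 = 0 - 217 = -217$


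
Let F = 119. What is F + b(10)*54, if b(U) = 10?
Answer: 659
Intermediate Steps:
F + b(10)*54 = 119 + 10*54 = 119 + 540 = 659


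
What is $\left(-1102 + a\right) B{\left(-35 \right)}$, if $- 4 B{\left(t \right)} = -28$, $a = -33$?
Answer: $-7945$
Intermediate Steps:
$B{\left(t \right)} = 7$ ($B{\left(t \right)} = \left(- \frac{1}{4}\right) \left(-28\right) = 7$)
$\left(-1102 + a\right) B{\left(-35 \right)} = \left(-1102 - 33\right) 7 = \left(-1135\right) 7 = -7945$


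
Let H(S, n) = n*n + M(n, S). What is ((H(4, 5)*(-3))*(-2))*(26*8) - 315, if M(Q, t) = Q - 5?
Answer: 30885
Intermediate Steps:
M(Q, t) = -5 + Q
H(S, n) = -5 + n + n² (H(S, n) = n*n + (-5 + n) = n² + (-5 + n) = -5 + n + n²)
((H(4, 5)*(-3))*(-2))*(26*8) - 315 = (((-5 + 5 + 5²)*(-3))*(-2))*(26*8) - 315 = (((-5 + 5 + 25)*(-3))*(-2))*208 - 315 = ((25*(-3))*(-2))*208 - 315 = -75*(-2)*208 - 315 = 150*208 - 315 = 31200 - 315 = 30885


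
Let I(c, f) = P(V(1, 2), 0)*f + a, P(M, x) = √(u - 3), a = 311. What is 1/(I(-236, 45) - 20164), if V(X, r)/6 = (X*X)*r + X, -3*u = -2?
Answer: -19853/394146334 - 15*I*√21/394146334 ≈ -5.037e-5 - 1.744e-7*I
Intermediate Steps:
u = ⅔ (u = -⅓*(-2) = ⅔ ≈ 0.66667)
V(X, r) = 6*X + 6*r*X² (V(X, r) = 6*((X*X)*r + X) = 6*(X²*r + X) = 6*(r*X² + X) = 6*(X + r*X²) = 6*X + 6*r*X²)
P(M, x) = I*√21/3 (P(M, x) = √(⅔ - 3) = √(-7/3) = I*√21/3)
I(c, f) = 311 + I*f*√21/3 (I(c, f) = (I*√21/3)*f + 311 = I*f*√21/3 + 311 = 311 + I*f*√21/3)
1/(I(-236, 45) - 20164) = 1/((311 + (⅓)*I*45*√21) - 20164) = 1/((311 + 15*I*√21) - 20164) = 1/(-19853 + 15*I*√21)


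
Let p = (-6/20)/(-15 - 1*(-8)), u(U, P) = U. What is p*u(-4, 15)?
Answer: -6/35 ≈ -0.17143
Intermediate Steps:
p = 3/70 (p = (-6*1/20)/(-15 + 8) = -3/10/(-7) = -3/10*(-⅐) = 3/70 ≈ 0.042857)
p*u(-4, 15) = (3/70)*(-4) = -6/35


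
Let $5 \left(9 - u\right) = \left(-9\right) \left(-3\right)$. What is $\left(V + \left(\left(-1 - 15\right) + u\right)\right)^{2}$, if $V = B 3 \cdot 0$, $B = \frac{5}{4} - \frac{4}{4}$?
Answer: $\frac{3844}{25} \approx 153.76$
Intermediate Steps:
$u = \frac{18}{5}$ ($u = 9 - \frac{\left(-9\right) \left(-3\right)}{5} = 9 - \frac{27}{5} = \frac{18}{5} \approx 3.6$)
$B = \frac{1}{4}$ ($B = 5 \cdot \frac{1}{4} - 1 = \frac{5}{4} - 1 = \frac{1}{4} \approx 0.25$)
$V = 0$ ($V = \frac{1}{4} \cdot 3 \cdot 0 = \frac{3}{4} \cdot 0 = 0$)
$\left(V + \left(\left(-1 - 15\right) + u\right)\right)^{2} = \left(0 + \left(\left(-1 - 15\right) + \frac{18}{5}\right)\right)^{2} = \left(0 + \left(-16 + \frac{18}{5}\right)\right)^{2} = \left(0 - \frac{62}{5}\right)^{2} = \left(- \frac{62}{5}\right)^{2} = \frac{3844}{25}$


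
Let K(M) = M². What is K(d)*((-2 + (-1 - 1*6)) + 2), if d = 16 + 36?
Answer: -18928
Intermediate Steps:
d = 52
K(d)*((-2 + (-1 - 1*6)) + 2) = 52²*((-2 + (-1 - 1*6)) + 2) = 2704*((-2 + (-1 - 6)) + 2) = 2704*((-2 - 7) + 2) = 2704*(-9 + 2) = 2704*(-7) = -18928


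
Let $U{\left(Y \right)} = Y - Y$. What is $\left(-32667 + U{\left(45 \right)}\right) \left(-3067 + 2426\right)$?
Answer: $20939547$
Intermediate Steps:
$U{\left(Y \right)} = 0$
$\left(-32667 + U{\left(45 \right)}\right) \left(-3067 + 2426\right) = \left(-32667 + 0\right) \left(-3067 + 2426\right) = \left(-32667\right) \left(-641\right) = 20939547$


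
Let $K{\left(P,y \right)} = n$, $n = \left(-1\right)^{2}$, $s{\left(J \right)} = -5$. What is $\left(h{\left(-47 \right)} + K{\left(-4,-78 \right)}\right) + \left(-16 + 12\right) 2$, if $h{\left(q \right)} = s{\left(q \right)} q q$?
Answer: $-11052$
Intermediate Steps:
$n = 1$
$h{\left(q \right)} = - 5 q^{2}$ ($h{\left(q \right)} = - 5 q q = - 5 q^{2}$)
$K{\left(P,y \right)} = 1$
$\left(h{\left(-47 \right)} + K{\left(-4,-78 \right)}\right) + \left(-16 + 12\right) 2 = \left(- 5 \left(-47\right)^{2} + 1\right) + \left(-16 + 12\right) 2 = \left(\left(-5\right) 2209 + 1\right) - 8 = \left(-11045 + 1\right) - 8 = -11044 - 8 = -11052$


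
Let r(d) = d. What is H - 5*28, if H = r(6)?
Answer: -134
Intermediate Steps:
H = 6
H - 5*28 = 6 - 5*28 = 6 - 140 = -134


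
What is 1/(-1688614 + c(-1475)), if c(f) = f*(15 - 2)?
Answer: -1/1707789 ≈ -5.8555e-7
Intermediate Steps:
c(f) = 13*f (c(f) = f*13 = 13*f)
1/(-1688614 + c(-1475)) = 1/(-1688614 + 13*(-1475)) = 1/(-1688614 - 19175) = 1/(-1707789) = -1/1707789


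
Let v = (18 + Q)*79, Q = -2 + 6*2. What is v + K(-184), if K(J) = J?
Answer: 2028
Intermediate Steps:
Q = 10 (Q = -2 + 12 = 10)
v = 2212 (v = (18 + 10)*79 = 28*79 = 2212)
v + K(-184) = 2212 - 184 = 2028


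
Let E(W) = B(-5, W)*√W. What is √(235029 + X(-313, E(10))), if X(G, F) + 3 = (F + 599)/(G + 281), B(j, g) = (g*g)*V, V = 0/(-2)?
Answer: √15040466/8 ≈ 484.78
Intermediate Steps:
V = 0 (V = 0*(-½) = 0)
B(j, g) = 0 (B(j, g) = (g*g)*0 = g²*0 = 0)
E(W) = 0 (E(W) = 0*√W = 0)
X(G, F) = -3 + (599 + F)/(281 + G) (X(G, F) = -3 + (F + 599)/(G + 281) = -3 + (599 + F)/(281 + G))
√(235029 + X(-313, E(10))) = √(235029 + (-244 + 0 - 3*(-313))/(281 - 313)) = √(235029 + (-244 + 0 + 939)/(-32)) = √(235029 - 1/32*695) = √(235029 - 695/32) = √(7520233/32) = √15040466/8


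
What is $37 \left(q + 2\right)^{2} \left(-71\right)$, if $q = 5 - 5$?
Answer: $-10508$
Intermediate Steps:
$q = 0$
$37 \left(q + 2\right)^{2} \left(-71\right) = 37 \left(0 + 2\right)^{2} \left(-71\right) = 37 \cdot 2^{2} \left(-71\right) = 37 \cdot 4 \left(-71\right) = 148 \left(-71\right) = -10508$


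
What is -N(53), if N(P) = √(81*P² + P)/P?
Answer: -√227582/53 ≈ -9.0011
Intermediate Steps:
N(P) = √(P + 81*P²)/P
-N(53) = -√(53*(1 + 81*53))/53 = -√(53*(1 + 4293))/53 = -√(53*4294)/53 = -√227582/53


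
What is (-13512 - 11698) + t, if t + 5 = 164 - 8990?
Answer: -34041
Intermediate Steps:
t = -8831 (t = -5 + (164 - 8990) = -5 - 8826 = -8831)
(-13512 - 11698) + t = (-13512 - 11698) - 8831 = -25210 - 8831 = -34041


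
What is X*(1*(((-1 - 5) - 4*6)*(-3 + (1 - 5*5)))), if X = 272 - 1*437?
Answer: -133650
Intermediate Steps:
X = -165 (X = 272 - 437 = -165)
X*(1*(((-1 - 5) - 4*6)*(-3 + (1 - 5*5)))) = -165*((-1 - 5) - 4*6)*(-3 + (1 - 5*5)) = -165*(-6 - 24)*(-3 + (1 - 25)) = -165*(-30*(-3 - 24)) = -165*(-30*(-27)) = -165*810 = -133650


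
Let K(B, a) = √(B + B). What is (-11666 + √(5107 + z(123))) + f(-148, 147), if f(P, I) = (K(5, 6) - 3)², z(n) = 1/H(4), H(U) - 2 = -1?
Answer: -11647 - 6*√10 + 2*√1277 ≈ -11595.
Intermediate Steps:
H(U) = 1 (H(U) = 2 - 1 = 1)
K(B, a) = √2*√B (K(B, a) = √(2*B) = √2*√B)
z(n) = 1 (z(n) = 1/1 = 1)
f(P, I) = (-3 + √10)² (f(P, I) = (√2*√5 - 3)² = (√10 - 3)² = (-3 + √10)²)
(-11666 + √(5107 + z(123))) + f(-148, 147) = (-11666 + √(5107 + 1)) + (3 - √10)² = (-11666 + √5108) + (3 - √10)² = (-11666 + 2*√1277) + (3 - √10)² = -11666 + (3 - √10)² + 2*√1277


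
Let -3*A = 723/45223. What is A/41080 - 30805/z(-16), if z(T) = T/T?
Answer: -57228322676441/1857760840 ≈ -30805.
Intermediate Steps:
z(T) = 1
A = -241/45223 ≈ -0.0053291
A/41080 - 30805/z(-16) = -241/45223/41080 - 30805/1 = -241/45223*1/41080 - 30805*1 = -241/1857760840 - 30805 = -57228322676441/1857760840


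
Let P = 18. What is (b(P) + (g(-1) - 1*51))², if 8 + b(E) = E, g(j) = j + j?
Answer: 1849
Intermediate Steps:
g(j) = 2*j
b(E) = -8 + E
(b(P) + (g(-1) - 1*51))² = ((-8 + 18) + (2*(-1) - 1*51))² = (10 + (-2 - 51))² = (10 - 53)² = (-43)² = 1849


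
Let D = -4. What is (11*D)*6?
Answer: -264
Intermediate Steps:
(11*D)*6 = (11*(-4))*6 = -44*6 = -264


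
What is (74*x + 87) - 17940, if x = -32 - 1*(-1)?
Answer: -20147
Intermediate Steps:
x = -31 (x = -32 + 1 = -31)
(74*x + 87) - 17940 = (74*(-31) + 87) - 17940 = (-2294 + 87) - 17940 = -2207 - 17940 = -20147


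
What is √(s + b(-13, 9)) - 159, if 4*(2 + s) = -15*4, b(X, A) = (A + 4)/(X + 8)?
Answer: -159 + 7*I*√10/5 ≈ -159.0 + 4.4272*I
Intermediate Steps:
b(X, A) = (4 + A)/(8 + X)
s = -17 (s = -2 + (-15*4)/4 = -2 + (¼)*(-60) = -2 - 15 = -17)
√(s + b(-13, 9)) - 159 = √(-17 + (4 + 9)/(8 - 13)) - 159 = √(-17 + 13/(-5)) - 159 = √(-17 - ⅕*13) - 159 = √(-17 - 13/5) - 159 = √(-98/5) - 159 = 7*I*√10/5 - 159 = -159 + 7*I*√10/5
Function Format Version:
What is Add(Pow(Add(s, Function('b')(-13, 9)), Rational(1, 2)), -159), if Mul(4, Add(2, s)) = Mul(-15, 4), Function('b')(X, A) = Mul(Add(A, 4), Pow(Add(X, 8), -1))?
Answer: Add(-159, Mul(Rational(7, 5), I, Pow(10, Rational(1, 2)))) ≈ Add(-159.00, Mul(4.4272, I))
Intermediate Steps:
Function('b')(X, A) = Mul(Pow(Add(8, X), -1), Add(4, A)) (Function('b')(X, A) = Mul(Add(4, A), Pow(Add(8, X), -1)) = Mul(Pow(Add(8, X), -1), Add(4, A)))
s = -17 (s = Add(-2, Mul(Rational(1, 4), Mul(-15, 4))) = Add(-2, Mul(Rational(1, 4), -60)) = Add(-2, -15) = -17)
Add(Pow(Add(s, Function('b')(-13, 9)), Rational(1, 2)), -159) = Add(Pow(Add(-17, Mul(Pow(Add(8, -13), -1), Add(4, 9))), Rational(1, 2)), -159) = Add(Pow(Add(-17, Mul(Pow(-5, -1), 13)), Rational(1, 2)), -159) = Add(Pow(Add(-17, Mul(Rational(-1, 5), 13)), Rational(1, 2)), -159) = Add(Pow(Add(-17, Rational(-13, 5)), Rational(1, 2)), -159) = Add(Pow(Rational(-98, 5), Rational(1, 2)), -159) = Add(Mul(Rational(7, 5), I, Pow(10, Rational(1, 2))), -159) = Add(-159, Mul(Rational(7, 5), I, Pow(10, Rational(1, 2))))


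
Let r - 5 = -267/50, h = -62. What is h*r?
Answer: 527/25 ≈ 21.080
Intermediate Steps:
r = -17/50 (r = 5 - 267/50 = -17/50 ≈ -0.34000)
h*r = -62*(-17/50) = 527/25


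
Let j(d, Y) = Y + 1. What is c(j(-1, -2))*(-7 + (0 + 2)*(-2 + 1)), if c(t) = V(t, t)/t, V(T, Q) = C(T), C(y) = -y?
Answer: 9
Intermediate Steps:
j(d, Y) = 1 + Y
V(T, Q) = -T
c(t) = -1 (c(t) = (-t)/t = -1)
c(j(-1, -2))*(-7 + (0 + 2)*(-2 + 1)) = -(-7 + (0 + 2)*(-2 + 1)) = -(-7 + 2*(-1)) = -(-7 - 2) = -1*(-9) = 9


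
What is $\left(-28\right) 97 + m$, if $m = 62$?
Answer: $-2654$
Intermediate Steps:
$\left(-28\right) 97 + m = \left(-28\right) 97 + 62 = -2716 + 62 = -2654$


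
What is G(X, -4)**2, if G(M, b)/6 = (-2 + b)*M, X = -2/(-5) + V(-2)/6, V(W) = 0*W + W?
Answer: 144/25 ≈ 5.7600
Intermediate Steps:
V(W) = W (V(W) = 0 + W = W)
X = 1/15 (X = -2/(-5) - 2/6 = -2*(-1/5) - 2*1/6 = 2/5 - 1/3 = 1/15 ≈ 0.066667)
G(M, b) = 6*M*(-2 + b) (G(M, b) = 6*((-2 + b)*M) = 6*(M*(-2 + b)) = 6*M*(-2 + b))
G(X, -4)**2 = (6*(1/15)*(-2 - 4))**2 = (6*(1/15)*(-6))**2 = (-12/5)**2 = 144/25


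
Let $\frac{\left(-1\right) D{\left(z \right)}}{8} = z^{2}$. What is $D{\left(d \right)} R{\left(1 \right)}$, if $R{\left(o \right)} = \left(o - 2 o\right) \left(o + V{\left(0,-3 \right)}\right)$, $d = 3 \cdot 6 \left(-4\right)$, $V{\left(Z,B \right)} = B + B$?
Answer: $-207360$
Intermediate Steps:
$V{\left(Z,B \right)} = 2 B$
$d = -72$ ($d = 18 \left(-4\right) = -72$)
$R{\left(o \right)} = - o \left(-6 + o\right)$ ($R{\left(o \right)} = \left(o - 2 o\right) \left(o + 2 \left(-3\right)\right) = - o \left(o - 6\right) = - o \left(-6 + o\right)$)
$D{\left(z \right)} = - 8 z^{2}$
$D{\left(d \right)} R{\left(1 \right)} = - 8 \left(-72\right)^{2} \cdot 1 \left(6 - 1\right) = \left(-8\right) 5184 \cdot 1 \left(6 - 1\right) = - 41472 \cdot 1 \cdot 5 = \left(-41472\right) 5 = -207360$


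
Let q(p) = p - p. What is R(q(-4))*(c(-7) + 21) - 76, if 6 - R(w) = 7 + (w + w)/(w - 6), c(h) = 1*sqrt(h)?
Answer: -97 - I*sqrt(7) ≈ -97.0 - 2.6458*I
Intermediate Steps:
q(p) = 0
c(h) = sqrt(h)
R(w) = -1 - 2*w/(-6 + w) (R(w) = 6 - (7 + (w + w)/(w - 6)) = 6 - (7 + (2*w)/(-6 + w)) = 6 - (7 + 2*w/(-6 + w)) = 6 + (-7 - 2*w/(-6 + w)) = -1 - 2*w/(-6 + w))
R(q(-4))*(c(-7) + 21) - 76 = (3*(2 - 1*0)/(-6 + 0))*(sqrt(-7) + 21) - 76 = (3*(2 + 0)/(-6))*(I*sqrt(7) + 21) - 76 = (3*(-1/6)*2)*(21 + I*sqrt(7)) - 76 = -(21 + I*sqrt(7)) - 76 = (-21 - I*sqrt(7)) - 76 = -97 - I*sqrt(7)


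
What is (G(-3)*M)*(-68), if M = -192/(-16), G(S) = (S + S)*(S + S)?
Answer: -29376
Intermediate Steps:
G(S) = 4*S² (G(S) = (2*S)*(2*S) = 4*S²)
M = 12 (M = -192*(-1/16) = 12)
(G(-3)*M)*(-68) = ((4*(-3)²)*12)*(-68) = ((4*9)*12)*(-68) = (36*12)*(-68) = 432*(-68) = -29376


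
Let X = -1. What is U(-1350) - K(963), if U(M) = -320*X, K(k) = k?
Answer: -643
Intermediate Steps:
U(M) = 320 (U(M) = -320*(-1) = 320)
U(-1350) - K(963) = 320 - 1*963 = 320 - 963 = -643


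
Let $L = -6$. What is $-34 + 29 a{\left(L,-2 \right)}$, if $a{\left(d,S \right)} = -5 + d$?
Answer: $-353$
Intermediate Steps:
$-34 + 29 a{\left(L,-2 \right)} = -34 + 29 \left(-5 - 6\right) = -34 + 29 \left(-11\right) = -34 - 319 = -353$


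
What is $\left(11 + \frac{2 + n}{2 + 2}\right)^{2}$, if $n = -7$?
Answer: $\frac{1521}{16} \approx 95.063$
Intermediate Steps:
$\left(11 + \frac{2 + n}{2 + 2}\right)^{2} = \left(11 + \frac{2 - 7}{2 + 2}\right)^{2} = \left(11 - \frac{5}{4}\right)^{2} = \left(\frac{39}{4}\right)^{2} = \frac{1521}{16}$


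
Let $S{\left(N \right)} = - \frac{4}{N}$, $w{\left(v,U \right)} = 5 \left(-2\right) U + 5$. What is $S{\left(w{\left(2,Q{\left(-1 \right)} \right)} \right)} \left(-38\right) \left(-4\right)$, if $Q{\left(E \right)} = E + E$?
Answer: $- \frac{608}{25} \approx -24.32$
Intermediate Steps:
$Q{\left(E \right)} = 2 E$
$w{\left(v,U \right)} = 5 - 10 U$ ($w{\left(v,U \right)} = - 10 U + 5 = 5 - 10 U$)
$S{\left(w{\left(2,Q{\left(-1 \right)} \right)} \right)} \left(-38\right) \left(-4\right) = - \frac{4}{5 - 10 \cdot 2 \left(-1\right)} \left(-38\right) \left(-4\right) = - \frac{4}{5 - -20} \left(-38\right) \left(-4\right) = - \frac{4}{5 + 20} \left(-38\right) \left(-4\right) = - \frac{4}{25} \left(-38\right) \left(-4\right) = \left(-4\right) \frac{1}{25} \left(-38\right) \left(-4\right) = \left(- \frac{4}{25}\right) \left(-38\right) \left(-4\right) = \frac{152}{25} \left(-4\right) = - \frac{608}{25}$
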